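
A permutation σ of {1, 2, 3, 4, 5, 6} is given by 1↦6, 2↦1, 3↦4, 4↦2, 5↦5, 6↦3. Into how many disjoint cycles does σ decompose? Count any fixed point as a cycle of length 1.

2

Cycle decomposition: (1 6 3 4 2) (5).
2 cycles.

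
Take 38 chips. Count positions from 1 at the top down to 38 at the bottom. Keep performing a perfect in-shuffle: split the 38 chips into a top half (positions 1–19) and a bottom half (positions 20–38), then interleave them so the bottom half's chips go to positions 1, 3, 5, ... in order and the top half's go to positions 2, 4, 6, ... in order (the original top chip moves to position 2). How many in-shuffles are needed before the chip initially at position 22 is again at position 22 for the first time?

12

Follow position 22 under repeated in-shuffles:
22 → 5 → 10 → 20 → 1 → 2 → 4 → 8 → 16 → 32 → 25 → 11 → 22
It first returns after 12 in-shuffles.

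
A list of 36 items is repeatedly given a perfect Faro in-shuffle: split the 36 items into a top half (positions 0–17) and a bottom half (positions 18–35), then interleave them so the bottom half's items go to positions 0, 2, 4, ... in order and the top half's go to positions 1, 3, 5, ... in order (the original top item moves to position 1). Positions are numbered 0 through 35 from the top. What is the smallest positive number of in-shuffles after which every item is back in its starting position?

The in-shuffle permutes the 36 positions with cycle lengths [36].
Every item is home exactly when every cycle has completed a whole number of laps, i.e. after lcm(36) = 36 in-shuffles.

36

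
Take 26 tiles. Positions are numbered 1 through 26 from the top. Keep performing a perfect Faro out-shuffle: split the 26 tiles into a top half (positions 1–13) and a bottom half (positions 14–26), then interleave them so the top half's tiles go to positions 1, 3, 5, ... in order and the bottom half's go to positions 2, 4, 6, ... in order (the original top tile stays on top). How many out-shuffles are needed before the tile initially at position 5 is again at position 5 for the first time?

20

Follow position 5 under repeated out-shuffles:
5 → 9 → 17 → 8 → 15 → 4 → 7 → 13 → 25 → 24 → 22 → 18 → 10 → 19 → 12 → 23 → 20 → 14 → 2 → 3 → 5
It first returns after 20 out-shuffles.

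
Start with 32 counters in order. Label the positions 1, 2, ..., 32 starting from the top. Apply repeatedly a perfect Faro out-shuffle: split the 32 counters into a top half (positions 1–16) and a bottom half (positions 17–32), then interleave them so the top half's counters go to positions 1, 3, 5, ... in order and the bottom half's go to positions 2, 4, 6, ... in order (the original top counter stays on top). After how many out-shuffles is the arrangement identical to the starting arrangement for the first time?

The out-shuffle permutes the 32 positions with cycle lengths [1, 1, 5, 5, 5, 5, 5, 5].
Every counter is home exactly when every cycle has completed a whole number of laps, i.e. after lcm(1, 5) = 5 out-shuffles.

5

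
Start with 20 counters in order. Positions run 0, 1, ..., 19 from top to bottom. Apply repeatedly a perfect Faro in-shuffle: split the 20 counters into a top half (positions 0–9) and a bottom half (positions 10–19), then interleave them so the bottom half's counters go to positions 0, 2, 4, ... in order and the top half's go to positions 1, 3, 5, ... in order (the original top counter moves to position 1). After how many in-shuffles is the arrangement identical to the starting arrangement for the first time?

The in-shuffle permutes the 20 positions with cycle lengths [2, 3, 3, 6, 6].
Every counter is home exactly when every cycle has completed a whole number of laps, i.e. after lcm(2, 3, 6) = 6 in-shuffles.

6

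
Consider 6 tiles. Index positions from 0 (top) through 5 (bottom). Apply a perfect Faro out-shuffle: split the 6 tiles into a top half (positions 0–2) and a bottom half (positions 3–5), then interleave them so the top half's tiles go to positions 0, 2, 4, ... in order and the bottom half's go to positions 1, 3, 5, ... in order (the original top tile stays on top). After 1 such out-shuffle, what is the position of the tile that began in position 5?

Position 5 is a fixed point of every out-shuffle, so the tile never moves.

5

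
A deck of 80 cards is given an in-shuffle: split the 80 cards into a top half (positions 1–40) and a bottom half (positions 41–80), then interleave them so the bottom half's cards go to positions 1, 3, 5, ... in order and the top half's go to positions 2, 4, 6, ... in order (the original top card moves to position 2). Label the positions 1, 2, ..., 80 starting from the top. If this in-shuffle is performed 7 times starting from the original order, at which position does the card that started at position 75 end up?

Track the card's position through each in-shuffle:
75 → 69 → 57 → 33 → 66 → 51 → 21 → 42

42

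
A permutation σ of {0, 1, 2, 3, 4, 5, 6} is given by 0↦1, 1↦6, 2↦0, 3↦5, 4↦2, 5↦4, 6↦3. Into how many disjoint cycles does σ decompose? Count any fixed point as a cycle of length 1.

1

Cycle decomposition: (0 1 6 3 5 4 2).
1 cycle.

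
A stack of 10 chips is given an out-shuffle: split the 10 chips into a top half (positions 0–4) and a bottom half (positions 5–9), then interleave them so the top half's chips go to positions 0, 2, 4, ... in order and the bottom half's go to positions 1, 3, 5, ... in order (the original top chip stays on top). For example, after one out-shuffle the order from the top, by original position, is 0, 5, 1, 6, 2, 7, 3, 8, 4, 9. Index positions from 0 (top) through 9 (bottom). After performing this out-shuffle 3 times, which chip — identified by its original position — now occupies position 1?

8

Work backwards from position 1, undoing one out-shuffle at a time:
1 ← 5 ← 7 ← 8
So the chip now at position 1 started at position 8.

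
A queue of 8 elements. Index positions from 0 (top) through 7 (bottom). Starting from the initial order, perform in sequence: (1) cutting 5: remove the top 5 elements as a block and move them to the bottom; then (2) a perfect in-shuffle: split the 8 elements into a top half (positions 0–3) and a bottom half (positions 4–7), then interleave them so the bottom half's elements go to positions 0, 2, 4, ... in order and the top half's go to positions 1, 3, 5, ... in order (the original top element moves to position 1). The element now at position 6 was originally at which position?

4

Undo the operations in reverse order, starting from position 6:
  undo op 2 (in-shuffle, from bottom half): 6 ← 7
  undo op 1 (cut 5): 7 ← 4
So the element at position 6 came from original position 4.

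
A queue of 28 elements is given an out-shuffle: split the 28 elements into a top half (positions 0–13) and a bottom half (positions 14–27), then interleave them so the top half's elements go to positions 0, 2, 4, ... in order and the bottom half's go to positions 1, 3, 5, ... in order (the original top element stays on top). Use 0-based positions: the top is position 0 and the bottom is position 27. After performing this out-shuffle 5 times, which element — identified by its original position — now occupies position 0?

0

Work backwards from position 0, undoing one out-shuffle at a time:
0 ← 0 ← 0 ← 0 ← 0 ← 0
So the element now at position 0 started at position 0.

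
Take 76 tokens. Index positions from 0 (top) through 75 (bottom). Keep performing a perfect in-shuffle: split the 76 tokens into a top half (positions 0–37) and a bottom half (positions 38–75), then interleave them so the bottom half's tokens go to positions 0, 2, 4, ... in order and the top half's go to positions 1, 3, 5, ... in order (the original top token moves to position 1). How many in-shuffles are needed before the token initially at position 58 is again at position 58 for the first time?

Follow position 58 under repeated in-shuffles:
58 → 40 → 4 → 9 → 19 → 39 → 2 → 5 → ... → 58 (length 30)
It first returns after 30 in-shuffles.

30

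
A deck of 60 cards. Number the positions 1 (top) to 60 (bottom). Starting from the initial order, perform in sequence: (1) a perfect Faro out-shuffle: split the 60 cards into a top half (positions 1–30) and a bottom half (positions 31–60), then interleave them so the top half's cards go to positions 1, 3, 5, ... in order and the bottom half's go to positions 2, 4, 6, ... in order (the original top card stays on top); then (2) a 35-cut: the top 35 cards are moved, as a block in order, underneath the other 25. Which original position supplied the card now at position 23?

59

Undo the operations in reverse order, starting from position 23:
  undo op 2 (cut 35): 23 ← 58
  undo op 1 (out-shuffle, from bottom half): 58 ← 59
So the card at position 23 came from original position 59.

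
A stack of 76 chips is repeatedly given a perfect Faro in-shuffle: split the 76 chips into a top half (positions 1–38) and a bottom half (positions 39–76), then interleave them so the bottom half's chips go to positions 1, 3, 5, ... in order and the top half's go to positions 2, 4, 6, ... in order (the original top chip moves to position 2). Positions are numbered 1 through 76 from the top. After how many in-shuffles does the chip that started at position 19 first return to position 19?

Follow position 19 under repeated in-shuffles:
19 → 38 → 76 → 75 → 73 → 69 → 61 → 45 → ... → 19 (length 30)
It first returns after 30 in-shuffles.

30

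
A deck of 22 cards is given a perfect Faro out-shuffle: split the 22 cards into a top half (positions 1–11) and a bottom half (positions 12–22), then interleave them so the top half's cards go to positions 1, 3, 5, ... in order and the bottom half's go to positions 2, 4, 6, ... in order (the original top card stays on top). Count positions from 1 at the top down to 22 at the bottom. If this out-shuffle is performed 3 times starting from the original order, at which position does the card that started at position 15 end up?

8

Track the card's position through each out-shuffle:
15 → 8 → 15 → 8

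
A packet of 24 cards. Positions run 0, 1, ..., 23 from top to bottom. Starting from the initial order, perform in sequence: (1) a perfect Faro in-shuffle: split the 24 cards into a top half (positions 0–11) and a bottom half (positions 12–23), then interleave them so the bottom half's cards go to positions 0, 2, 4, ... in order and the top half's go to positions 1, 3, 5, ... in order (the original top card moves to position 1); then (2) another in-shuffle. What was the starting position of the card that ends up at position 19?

4

Undo the operations in reverse order, starting from position 19:
  undo op 2 (in-shuffle, from top half): 19 ← 9
  undo op 1 (in-shuffle, from top half): 9 ← 4
So the card at position 19 came from original position 4.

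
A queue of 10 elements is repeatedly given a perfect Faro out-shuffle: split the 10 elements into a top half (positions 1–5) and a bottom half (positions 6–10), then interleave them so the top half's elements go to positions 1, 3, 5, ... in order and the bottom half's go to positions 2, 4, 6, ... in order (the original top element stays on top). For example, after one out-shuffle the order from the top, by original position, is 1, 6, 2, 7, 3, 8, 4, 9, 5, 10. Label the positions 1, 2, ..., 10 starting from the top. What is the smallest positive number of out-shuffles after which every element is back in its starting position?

6

The out-shuffle permutes the 10 positions with cycle lengths [1, 1, 2, 6].
Every element is home exactly when every cycle has completed a whole number of laps, i.e. after lcm(1, 2, 6) = 6 out-shuffles.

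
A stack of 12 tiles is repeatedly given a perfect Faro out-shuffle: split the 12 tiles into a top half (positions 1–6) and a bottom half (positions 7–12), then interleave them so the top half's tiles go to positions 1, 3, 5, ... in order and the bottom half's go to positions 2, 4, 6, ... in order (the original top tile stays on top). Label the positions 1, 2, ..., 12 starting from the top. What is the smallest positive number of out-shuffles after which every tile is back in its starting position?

10

The out-shuffle permutes the 12 positions with cycle lengths [1, 1, 10].
Every tile is home exactly when every cycle has completed a whole number of laps, i.e. after lcm(1, 10) = 10 out-shuffles.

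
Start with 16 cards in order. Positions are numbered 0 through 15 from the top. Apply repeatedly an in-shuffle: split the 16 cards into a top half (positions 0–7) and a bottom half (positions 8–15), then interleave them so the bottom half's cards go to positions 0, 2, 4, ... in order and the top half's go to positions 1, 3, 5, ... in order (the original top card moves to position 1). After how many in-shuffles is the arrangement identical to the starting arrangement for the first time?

8

The in-shuffle permutes the 16 positions with cycle lengths [8, 8].
Every card is home exactly when every cycle has completed a whole number of laps, i.e. after lcm(8) = 8 in-shuffles.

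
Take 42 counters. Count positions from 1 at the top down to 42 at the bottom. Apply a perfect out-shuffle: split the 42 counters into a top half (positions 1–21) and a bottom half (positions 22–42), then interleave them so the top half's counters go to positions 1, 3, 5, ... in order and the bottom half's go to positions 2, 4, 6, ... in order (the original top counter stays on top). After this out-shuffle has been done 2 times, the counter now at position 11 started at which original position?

24

Work backwards from position 11, undoing one out-shuffle at a time:
11 ← 6 ← 24
So the counter now at position 11 started at position 24.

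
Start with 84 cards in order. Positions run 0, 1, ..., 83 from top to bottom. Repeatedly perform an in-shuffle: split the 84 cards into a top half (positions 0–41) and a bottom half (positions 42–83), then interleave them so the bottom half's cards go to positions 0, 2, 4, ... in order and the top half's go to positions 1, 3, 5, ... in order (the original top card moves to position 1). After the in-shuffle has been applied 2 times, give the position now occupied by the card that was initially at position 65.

Track the card's position through each in-shuffle:
65 → 46 → 8

8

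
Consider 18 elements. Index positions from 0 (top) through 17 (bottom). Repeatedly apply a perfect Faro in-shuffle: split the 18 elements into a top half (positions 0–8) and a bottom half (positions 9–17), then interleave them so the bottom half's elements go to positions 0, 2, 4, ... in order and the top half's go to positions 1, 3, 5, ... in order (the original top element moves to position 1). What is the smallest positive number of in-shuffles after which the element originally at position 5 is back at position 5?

Follow position 5 under repeated in-shuffles:
5 → 11 → 4 → 9 → 0 → 1 → 3 → 7 → 15 → 12 → 6 → 13 → 8 → 17 → 16 → 14 → 10 → 2 → 5
It first returns after 18 in-shuffles.

18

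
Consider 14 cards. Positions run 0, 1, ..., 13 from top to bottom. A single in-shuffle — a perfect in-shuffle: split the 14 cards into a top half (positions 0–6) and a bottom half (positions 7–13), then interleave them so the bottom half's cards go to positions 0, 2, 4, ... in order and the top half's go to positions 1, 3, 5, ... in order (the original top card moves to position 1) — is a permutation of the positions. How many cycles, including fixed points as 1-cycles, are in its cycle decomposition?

Trace each unvisited position around until it returns:
(0 1 3 7) (2 5 11 8) (4 9) (6 13 12 10)
4 cycles in total.

4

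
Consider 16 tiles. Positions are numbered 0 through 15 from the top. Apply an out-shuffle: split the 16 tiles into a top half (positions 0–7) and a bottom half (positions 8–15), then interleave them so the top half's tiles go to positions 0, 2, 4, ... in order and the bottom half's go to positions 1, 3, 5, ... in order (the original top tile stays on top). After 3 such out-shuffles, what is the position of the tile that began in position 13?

Track the tile's position through each out-shuffle:
13 → 11 → 7 → 14

14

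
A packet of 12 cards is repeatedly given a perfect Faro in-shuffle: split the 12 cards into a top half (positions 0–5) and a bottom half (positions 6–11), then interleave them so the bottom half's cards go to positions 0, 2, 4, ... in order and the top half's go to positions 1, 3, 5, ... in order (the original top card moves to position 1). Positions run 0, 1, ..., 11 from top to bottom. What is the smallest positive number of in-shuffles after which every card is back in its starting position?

The in-shuffle permutes the 12 positions with cycle lengths [12].
Every card is home exactly when every cycle has completed a whole number of laps, i.e. after lcm(12) = 12 in-shuffles.

12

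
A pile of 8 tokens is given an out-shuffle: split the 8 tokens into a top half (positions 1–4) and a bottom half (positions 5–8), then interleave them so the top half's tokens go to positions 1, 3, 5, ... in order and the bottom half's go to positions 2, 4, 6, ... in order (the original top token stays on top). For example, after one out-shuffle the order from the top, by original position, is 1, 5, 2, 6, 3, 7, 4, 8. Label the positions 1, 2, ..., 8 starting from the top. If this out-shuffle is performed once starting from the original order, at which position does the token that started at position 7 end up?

Track the token's position through each out-shuffle:
7 → 6

6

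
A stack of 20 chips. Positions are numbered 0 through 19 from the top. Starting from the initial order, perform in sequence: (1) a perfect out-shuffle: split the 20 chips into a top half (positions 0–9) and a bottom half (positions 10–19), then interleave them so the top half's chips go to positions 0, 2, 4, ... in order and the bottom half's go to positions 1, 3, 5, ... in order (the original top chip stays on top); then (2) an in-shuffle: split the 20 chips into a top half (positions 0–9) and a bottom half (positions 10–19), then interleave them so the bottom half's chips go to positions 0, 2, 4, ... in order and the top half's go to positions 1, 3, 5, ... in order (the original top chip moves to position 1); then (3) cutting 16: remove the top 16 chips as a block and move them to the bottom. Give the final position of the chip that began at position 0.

Track the chip from position 0 forward through each operation:
  after op 1 (out-shuffle): 0 → 0
  after op 2 (in-shuffle): 0 → 1
  after op 3 (cut 16): 1 → 5

5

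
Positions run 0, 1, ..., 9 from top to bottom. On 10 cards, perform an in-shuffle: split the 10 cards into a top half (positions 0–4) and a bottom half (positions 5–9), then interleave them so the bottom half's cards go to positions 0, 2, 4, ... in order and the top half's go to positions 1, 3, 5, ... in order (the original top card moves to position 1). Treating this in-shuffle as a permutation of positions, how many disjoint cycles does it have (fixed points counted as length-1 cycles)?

Trace each unvisited position around until it returns:
(0 1 3 7 4 9 8 6 2 5)
1 cycle in total.

1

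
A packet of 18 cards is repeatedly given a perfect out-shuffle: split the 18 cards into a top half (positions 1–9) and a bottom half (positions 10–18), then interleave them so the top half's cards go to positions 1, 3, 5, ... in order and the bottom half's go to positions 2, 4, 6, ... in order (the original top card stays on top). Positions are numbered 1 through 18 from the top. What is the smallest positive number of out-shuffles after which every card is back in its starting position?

The out-shuffle permutes the 18 positions with cycle lengths [1, 1, 8, 8].
Every card is home exactly when every cycle has completed a whole number of laps, i.e. after lcm(1, 8) = 8 out-shuffles.

8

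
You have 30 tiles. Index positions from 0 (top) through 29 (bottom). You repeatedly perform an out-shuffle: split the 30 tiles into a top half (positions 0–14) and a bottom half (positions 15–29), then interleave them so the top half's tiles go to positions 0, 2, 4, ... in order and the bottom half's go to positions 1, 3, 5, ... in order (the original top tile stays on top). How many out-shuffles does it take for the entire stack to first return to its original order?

The out-shuffle permutes the 30 positions with cycle lengths [1, 1, 28].
Every tile is home exactly when every cycle has completed a whole number of laps, i.e. after lcm(1, 28) = 28 out-shuffles.

28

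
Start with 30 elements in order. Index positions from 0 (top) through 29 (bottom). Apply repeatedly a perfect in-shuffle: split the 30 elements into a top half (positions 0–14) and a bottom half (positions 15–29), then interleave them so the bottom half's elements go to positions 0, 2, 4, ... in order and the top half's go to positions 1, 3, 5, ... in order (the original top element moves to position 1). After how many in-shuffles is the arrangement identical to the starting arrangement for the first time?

5

The in-shuffle permutes the 30 positions with cycle lengths [5, 5, 5, 5, 5, 5].
Every element is home exactly when every cycle has completed a whole number of laps, i.e. after lcm(5) = 5 in-shuffles.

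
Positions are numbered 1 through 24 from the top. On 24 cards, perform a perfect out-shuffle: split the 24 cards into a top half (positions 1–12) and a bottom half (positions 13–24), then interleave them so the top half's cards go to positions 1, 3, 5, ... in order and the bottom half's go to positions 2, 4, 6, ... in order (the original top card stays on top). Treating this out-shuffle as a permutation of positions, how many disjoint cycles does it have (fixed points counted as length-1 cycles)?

4

Trace each unvisited position around until it returns:
(1) (2 3 5 9 17 10 ... len 11) (6 11 21 18 12 23 ... len 11) (24)
4 cycles in total.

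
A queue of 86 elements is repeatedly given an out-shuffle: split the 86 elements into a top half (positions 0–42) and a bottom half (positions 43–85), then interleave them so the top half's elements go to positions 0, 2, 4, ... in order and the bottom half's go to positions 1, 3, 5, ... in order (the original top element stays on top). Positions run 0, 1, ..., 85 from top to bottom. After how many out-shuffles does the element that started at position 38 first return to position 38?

Follow position 38 under repeated out-shuffles:
38 → 76 → 67 → 49 → 13 → 26 → 52 → 19 → 38
It first returns after 8 out-shuffles.

8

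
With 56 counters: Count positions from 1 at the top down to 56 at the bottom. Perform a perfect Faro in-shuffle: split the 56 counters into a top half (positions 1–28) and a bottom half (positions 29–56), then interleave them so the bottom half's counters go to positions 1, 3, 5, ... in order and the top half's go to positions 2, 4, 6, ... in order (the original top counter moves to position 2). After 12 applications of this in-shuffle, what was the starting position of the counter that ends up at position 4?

28

Work backwards from position 4, undoing one in-shuffle at a time:
4 ← 2 ← 1 ← 29 ← 43 ← 50 ← 25 ← 41 ← 49 ← 53 ← 55 ← 56 ← 28
So the counter now at position 4 started at position 28.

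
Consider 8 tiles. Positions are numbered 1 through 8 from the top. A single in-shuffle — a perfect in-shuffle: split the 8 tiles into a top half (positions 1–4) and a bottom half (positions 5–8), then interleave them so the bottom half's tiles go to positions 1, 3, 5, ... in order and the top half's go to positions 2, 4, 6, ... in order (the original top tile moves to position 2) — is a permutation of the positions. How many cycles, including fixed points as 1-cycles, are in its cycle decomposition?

Trace each unvisited position around until it returns:
(1 2 4 8 7 5) (3 6)
2 cycles in total.

2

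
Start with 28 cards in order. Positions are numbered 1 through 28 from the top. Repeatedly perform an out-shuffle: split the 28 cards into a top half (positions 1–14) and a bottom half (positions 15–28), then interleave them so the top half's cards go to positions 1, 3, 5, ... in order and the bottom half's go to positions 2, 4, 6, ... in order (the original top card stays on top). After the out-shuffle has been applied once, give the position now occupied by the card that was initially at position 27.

Track the card's position through each out-shuffle:
27 → 26

26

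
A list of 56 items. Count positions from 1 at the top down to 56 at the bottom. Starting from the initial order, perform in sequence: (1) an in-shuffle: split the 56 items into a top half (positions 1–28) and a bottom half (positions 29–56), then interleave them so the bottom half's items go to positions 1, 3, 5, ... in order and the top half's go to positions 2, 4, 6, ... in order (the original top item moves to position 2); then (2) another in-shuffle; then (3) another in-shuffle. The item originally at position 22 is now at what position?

5

Track the item from position 22 forward through each operation:
  after op 1 (in-shuffle): 22 → 44
  after op 2 (in-shuffle): 44 → 31
  after op 3 (in-shuffle): 31 → 5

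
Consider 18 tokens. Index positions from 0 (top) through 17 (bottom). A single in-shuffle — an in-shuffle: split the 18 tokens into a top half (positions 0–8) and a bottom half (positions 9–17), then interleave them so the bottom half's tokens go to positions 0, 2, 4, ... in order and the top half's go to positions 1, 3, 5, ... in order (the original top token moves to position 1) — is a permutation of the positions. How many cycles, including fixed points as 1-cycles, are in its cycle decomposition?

1

Trace each unvisited position around until it returns:
(0 1 3 7 15 12 ... len 18)
1 cycle in total.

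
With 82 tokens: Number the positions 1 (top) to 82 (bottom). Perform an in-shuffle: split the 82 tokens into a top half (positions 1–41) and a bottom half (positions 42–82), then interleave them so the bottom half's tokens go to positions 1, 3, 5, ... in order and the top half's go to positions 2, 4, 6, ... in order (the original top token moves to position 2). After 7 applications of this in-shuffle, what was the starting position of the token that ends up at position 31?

80

Work backwards from position 31, undoing one in-shuffle at a time:
31 ← 57 ← 70 ← 35 ← 59 ← 71 ← 77 ← 80
So the token now at position 31 started at position 80.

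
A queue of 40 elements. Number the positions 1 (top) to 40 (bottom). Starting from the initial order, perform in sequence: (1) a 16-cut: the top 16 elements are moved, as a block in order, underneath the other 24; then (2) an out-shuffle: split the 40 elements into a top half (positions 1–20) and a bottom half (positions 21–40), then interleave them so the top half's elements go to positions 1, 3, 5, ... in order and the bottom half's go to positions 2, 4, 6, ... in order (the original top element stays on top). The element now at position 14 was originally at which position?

3

Undo the operations in reverse order, starting from position 14:
  undo op 2 (out-shuffle, from bottom half): 14 ← 27
  undo op 1 (cut 16): 27 ← 3
So the element at position 14 came from original position 3.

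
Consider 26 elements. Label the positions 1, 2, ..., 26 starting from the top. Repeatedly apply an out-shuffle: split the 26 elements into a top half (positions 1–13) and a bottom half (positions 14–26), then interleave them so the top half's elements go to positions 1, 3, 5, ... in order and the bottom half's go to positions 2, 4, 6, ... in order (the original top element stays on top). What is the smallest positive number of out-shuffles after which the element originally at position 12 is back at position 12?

20

Follow position 12 under repeated out-shuffles:
12 → 23 → 20 → 14 → 2 → 3 → 5 → 9 → 17 → 8 → 15 → 4 → 7 → 13 → 25 → 24 → 22 → 18 → 10 → 19 → 12
It first returns after 20 out-shuffles.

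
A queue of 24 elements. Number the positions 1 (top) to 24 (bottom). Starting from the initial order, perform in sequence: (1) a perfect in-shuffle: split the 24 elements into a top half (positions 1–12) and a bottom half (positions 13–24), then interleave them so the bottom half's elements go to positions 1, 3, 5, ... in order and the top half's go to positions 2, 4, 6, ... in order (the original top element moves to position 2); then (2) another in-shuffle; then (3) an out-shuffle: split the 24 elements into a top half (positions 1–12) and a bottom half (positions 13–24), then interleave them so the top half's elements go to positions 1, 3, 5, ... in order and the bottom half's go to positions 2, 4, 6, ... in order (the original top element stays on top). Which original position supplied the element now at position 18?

Undo the operations in reverse order, starting from position 18:
  undo op 3 (out-shuffle, from bottom half): 18 ← 21
  undo op 2 (in-shuffle, from bottom half): 21 ← 23
  undo op 1 (in-shuffle, from bottom half): 23 ← 24
So the element at position 18 came from original position 24.

24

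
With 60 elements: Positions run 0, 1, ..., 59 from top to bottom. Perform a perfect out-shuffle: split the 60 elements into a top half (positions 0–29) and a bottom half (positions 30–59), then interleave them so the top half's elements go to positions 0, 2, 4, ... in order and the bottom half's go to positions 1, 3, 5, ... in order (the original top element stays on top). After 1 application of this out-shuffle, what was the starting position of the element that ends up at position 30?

Work backwards from position 30, undoing one out-shuffle at a time:
30 ← 15
So the element now at position 30 started at position 15.

15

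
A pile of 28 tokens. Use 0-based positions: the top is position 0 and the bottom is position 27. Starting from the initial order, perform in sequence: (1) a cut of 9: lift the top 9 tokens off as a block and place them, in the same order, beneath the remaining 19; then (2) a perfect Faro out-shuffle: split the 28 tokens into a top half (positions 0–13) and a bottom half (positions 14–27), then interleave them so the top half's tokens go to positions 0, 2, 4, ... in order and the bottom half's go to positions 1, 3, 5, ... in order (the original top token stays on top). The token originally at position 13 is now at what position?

8

Track the token from position 13 forward through each operation:
  after op 1 (cut 9): 13 → 4
  after op 2 (out-shuffle): 4 → 8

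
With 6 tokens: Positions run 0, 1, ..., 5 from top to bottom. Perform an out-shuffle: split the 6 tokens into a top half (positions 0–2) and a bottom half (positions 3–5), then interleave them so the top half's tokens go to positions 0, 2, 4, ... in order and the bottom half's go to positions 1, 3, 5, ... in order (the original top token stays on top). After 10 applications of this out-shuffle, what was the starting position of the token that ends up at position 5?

5

Work backwards from position 5, undoing one out-shuffle at a time:
5 ← 5 ← 5 ← 5 ← 5 ← 5 ← 5 ← 5 ← 5 ← 5 ← 5
So the token now at position 5 started at position 5.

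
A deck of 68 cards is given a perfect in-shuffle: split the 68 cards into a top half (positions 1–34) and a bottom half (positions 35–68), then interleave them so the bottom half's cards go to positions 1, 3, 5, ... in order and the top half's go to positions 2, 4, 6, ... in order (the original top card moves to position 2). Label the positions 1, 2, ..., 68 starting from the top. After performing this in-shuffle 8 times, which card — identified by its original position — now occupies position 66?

Work backwards from position 66, undoing one in-shuffle at a time:
66 ← 33 ← 51 ← 60 ← 30 ← 15 ← 42 ← 21 ← 45
So the card now at position 66 started at position 45.

45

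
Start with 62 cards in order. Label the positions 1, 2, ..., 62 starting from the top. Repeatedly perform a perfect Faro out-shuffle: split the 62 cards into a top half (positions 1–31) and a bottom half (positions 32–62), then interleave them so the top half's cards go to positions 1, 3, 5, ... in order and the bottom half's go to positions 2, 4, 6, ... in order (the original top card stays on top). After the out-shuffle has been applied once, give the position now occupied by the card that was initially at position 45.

28

Track the card's position through each out-shuffle:
45 → 28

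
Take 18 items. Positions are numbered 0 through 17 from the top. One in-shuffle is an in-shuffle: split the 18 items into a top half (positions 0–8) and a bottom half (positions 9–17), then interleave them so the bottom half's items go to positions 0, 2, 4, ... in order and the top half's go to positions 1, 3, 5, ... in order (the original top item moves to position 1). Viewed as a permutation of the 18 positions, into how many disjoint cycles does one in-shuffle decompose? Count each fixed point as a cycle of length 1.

Trace each unvisited position around until it returns:
(0 1 3 7 15 12 ... len 18)
1 cycle in total.

1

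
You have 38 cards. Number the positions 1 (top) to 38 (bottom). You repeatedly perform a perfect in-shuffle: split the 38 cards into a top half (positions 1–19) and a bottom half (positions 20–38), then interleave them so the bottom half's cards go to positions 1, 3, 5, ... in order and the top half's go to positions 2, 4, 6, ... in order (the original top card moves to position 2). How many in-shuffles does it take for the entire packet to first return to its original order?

The in-shuffle permutes the 38 positions with cycle lengths [2, 12, 12, 12].
Every card is home exactly when every cycle has completed a whole number of laps, i.e. after lcm(2, 12) = 12 in-shuffles.

12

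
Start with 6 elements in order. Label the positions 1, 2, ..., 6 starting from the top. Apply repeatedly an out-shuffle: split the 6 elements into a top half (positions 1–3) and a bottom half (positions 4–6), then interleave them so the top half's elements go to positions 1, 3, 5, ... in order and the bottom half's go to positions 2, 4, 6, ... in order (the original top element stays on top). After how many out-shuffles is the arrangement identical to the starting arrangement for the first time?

The out-shuffle permutes the 6 positions with cycle lengths [1, 1, 4].
Every element is home exactly when every cycle has completed a whole number of laps, i.e. after lcm(1, 4) = 4 out-shuffles.

4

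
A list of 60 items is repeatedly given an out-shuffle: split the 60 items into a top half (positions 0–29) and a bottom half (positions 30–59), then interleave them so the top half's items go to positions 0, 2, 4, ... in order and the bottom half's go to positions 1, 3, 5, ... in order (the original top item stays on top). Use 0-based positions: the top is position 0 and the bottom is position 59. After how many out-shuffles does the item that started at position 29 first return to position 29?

Follow position 29 under repeated out-shuffles:
29 → 58 → 57 → 55 → 51 → 43 → 27 → 54 → ... → 29 (length 58)
It first returns after 58 out-shuffles.

58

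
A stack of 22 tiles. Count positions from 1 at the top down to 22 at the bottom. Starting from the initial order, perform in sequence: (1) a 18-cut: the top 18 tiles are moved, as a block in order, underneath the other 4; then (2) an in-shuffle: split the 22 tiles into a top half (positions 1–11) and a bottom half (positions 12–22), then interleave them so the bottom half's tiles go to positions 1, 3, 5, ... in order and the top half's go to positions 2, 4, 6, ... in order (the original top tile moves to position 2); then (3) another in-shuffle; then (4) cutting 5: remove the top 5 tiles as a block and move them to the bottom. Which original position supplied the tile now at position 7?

21

Undo the operations in reverse order, starting from position 7:
  undo op 4 (cut 5): 7 ← 12
  undo op 3 (in-shuffle, from top half): 12 ← 6
  undo op 2 (in-shuffle, from top half): 6 ← 3
  undo op 1 (cut 18): 3 ← 21
So the tile at position 7 came from original position 21.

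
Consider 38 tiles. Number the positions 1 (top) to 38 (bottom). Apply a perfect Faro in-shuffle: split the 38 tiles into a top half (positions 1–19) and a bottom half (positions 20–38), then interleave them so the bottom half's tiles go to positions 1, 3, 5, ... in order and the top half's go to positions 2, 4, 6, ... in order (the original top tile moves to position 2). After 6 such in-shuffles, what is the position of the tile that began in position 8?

Track the tile's position through each in-shuffle:
8 → 16 → 32 → 25 → 11 → 22 → 5

5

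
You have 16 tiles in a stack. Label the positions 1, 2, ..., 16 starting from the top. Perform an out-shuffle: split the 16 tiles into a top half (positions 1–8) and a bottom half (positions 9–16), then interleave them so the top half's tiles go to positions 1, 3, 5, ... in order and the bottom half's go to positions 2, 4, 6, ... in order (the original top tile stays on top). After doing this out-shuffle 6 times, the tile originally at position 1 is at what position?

Position 1 is a fixed point of every out-shuffle, so the tile never moves.

1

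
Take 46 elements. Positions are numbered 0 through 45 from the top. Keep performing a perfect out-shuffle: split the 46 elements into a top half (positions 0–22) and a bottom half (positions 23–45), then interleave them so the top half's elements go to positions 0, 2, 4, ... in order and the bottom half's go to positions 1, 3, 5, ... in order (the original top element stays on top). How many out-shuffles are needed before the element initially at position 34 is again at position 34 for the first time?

Follow position 34 under repeated out-shuffles:
34 → 23 → 1 → 2 → 4 → 8 → 16 → 32 → 19 → 38 → 31 → 17 → 34
It first returns after 12 out-shuffles.

12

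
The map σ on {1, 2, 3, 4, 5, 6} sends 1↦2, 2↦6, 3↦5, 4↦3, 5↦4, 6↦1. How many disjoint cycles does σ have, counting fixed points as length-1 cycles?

Cycle decomposition: (1 2 6) (3 5 4).
2 cycles.

2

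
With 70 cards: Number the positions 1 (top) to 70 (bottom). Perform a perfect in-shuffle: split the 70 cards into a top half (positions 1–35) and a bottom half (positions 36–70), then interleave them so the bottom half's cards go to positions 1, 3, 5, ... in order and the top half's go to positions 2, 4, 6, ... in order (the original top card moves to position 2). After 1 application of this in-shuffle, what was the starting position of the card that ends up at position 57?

Work backwards from position 57, undoing one in-shuffle at a time:
57 ← 64
So the card now at position 57 started at position 64.

64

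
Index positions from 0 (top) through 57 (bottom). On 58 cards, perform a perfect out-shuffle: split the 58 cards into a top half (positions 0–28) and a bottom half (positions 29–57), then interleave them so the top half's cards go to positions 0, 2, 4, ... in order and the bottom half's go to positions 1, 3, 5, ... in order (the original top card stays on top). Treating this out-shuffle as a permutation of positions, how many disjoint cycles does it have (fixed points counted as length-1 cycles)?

Trace each unvisited position around until it returns:
(0) (1 2 4 8 16 32 ... len 18) (3 6 12 24 48 39 ... len 18) (5 10 20 40 23 46 ... len 18) (19 38) (57)
6 cycles in total.

6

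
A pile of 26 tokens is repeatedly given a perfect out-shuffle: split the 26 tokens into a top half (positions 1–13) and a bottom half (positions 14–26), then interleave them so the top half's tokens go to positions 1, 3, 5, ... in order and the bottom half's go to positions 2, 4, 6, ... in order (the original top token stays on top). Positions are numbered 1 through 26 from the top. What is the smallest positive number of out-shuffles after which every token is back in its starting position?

20

The out-shuffle permutes the 26 positions with cycle lengths [1, 1, 4, 20].
Every token is home exactly when every cycle has completed a whole number of laps, i.e. after lcm(1, 4, 20) = 20 out-shuffles.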